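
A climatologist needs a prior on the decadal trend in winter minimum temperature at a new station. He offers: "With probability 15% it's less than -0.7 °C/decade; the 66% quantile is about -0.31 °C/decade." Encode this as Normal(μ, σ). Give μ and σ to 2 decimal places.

μ = -0.42, σ = 0.27

For Normal(μ,σ), the p-quantile is μ + z_p·σ. Here z_{0.15} = -1.036, z_{0.66} = 0.4125.
So -0.7 = μ − 1.036σ and -0.31 = μ + 0.4125σ.
Subtracting: σ = (-0.31 − -0.7)/(0.4125 − (-1.036)) = 0.27.
Then μ = -0.7 − (-1.036)·0.27 = -0.42.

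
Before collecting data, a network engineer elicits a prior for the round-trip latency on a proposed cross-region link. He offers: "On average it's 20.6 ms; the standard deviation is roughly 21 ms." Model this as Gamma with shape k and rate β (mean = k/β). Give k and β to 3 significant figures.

k ≈ 0.962, β ≈ 0.0467

For Gamma(k, rate β): mean = k/β, variance = k/β², so CV = 1/√k.
CV = SD/mean = 21/20.6 = 1.019, hence k = 1/CV² = 0.962.
Then β = k/mean = 0.962/20.6 = 0.0467.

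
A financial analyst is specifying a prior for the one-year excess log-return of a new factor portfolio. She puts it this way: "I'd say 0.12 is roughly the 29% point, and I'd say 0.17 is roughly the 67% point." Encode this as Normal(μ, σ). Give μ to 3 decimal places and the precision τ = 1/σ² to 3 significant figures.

μ = 0.148, τ = 395

For Normal(μ,σ), the p-quantile is μ + z_p·σ. Here z_{0.29} = -0.5534, z_{0.67} = 0.4399.
So 0.12 = μ − 0.5534σ and 0.17 = μ + 0.4399σ.
Subtracting: σ = (0.17 − 0.12)/(0.4399 − (-0.5534)) = 0.050.
Then μ = 0.12 − (-0.5534)·0.050 = 0.148.
Precision τ = 1/σ² = 1/0.05034² = 395.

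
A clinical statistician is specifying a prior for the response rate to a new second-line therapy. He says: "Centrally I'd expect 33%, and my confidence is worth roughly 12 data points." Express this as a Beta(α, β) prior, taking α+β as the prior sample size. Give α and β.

Under the effective-sample-size interpretation, Beta(α, β) has prior mean α/(α+β) and prior sample size α+β.
So α+β = 12 and α/(α+β) = 0.33, giving α = 0.33·12 = 3.96 and β = 12 − 3.96 = 8.04.

α = 3.96, β = 8.04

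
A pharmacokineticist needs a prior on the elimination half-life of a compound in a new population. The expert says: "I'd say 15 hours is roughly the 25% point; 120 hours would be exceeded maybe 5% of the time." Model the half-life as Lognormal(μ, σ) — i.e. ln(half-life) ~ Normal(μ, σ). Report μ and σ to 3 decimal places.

If T ~ Lognormal(μ,σ) then ln T ~ Normal(μ,σ), so the p-quantile of ln T is μ + z_p·σ.
ln(15) = 2.708 and ln(120) = 4.787; z_{0.25} = -0.6745, z_{0.95} = 1.645.
σ = (4.787 − 2.708)/(1.645 − (-0.6745)) = 0.897.
μ = 2.708 − (-0.6745)·0.897 = 3.313.

μ ≈ 3.313, σ ≈ 0.897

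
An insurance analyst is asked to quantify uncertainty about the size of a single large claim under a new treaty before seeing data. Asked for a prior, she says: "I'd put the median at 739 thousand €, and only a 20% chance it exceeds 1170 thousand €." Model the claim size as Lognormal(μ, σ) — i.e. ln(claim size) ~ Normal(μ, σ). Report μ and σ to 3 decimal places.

If T ~ Lognormal(μ,σ) then ln T ~ Normal(μ,σ), so the p-quantile of ln T is μ + z_p·σ.
ln(739) = 6.605 and ln(1170) = 7.065; z_{0.5} = 0, z_{0.8} = 0.8416.
σ = (7.065 − 6.605)/(0.8416 − (0)) = 0.546.
μ = 6.605 − (0)·0.546 = 6.605.

μ ≈ 6.605, σ ≈ 0.546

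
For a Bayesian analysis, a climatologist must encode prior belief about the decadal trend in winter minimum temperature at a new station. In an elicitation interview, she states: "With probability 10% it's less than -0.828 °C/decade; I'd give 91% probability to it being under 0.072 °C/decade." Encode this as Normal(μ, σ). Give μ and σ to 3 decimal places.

For Normal(μ,σ), the p-quantile is μ + z_p·σ. Here z_{0.1} = -1.282, z_{0.91} = 1.341.
So -0.828 = μ − 1.282σ and 0.072 = μ + 1.341σ.
Subtracting: σ = (0.072 − -0.828)/(1.341 − (-1.282)) = 0.343.
Then μ = -0.828 − (-1.282)·0.343 = -0.388.

μ = -0.388, σ = 0.343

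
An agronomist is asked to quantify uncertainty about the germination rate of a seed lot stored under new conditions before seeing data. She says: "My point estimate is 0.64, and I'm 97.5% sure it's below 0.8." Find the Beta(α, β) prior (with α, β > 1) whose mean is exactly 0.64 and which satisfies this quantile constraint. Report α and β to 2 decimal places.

α ≈ 18.85, β ≈ 10.60

With mean 0.64 fixed, write α = 0.64s, β = 0.36s where s = α+β.
Need P(θ < 0.8) = 0.975 under Beta(0.64s, 0.36s). Normal approximation: (q−m)/√(m(1−m)/s) ≈ z_{0.975} = 1.96, so s ≈ 0.64·0.36·(1.96)²/(0.8−0.64)² = 34.6.
At s = 34.6: P(θ<0.8) ≈ 0.983. Adjusting to match 0.975 gives s ≈ 29.46.
So α = 0.64·29.46 ≈ 18.85, β = 0.36·29.46 ≈ 10.60.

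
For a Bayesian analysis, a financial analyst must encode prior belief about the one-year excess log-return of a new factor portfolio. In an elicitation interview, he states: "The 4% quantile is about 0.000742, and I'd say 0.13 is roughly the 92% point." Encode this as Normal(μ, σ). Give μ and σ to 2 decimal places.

For Normal(μ,σ), the p-quantile is μ + z_p·σ. Here z_{0.04} = -1.751, z_{0.92} = 1.405.
So 0.000742 = μ − 1.751σ and 0.13 = μ + 1.405σ.
Subtracting: σ = (0.13 − 0.000742)/(1.405 − (-1.751)) = 0.04.
Then μ = 0.000742 − (-1.751)·0.04 = 0.07.

μ = 0.07, σ = 0.04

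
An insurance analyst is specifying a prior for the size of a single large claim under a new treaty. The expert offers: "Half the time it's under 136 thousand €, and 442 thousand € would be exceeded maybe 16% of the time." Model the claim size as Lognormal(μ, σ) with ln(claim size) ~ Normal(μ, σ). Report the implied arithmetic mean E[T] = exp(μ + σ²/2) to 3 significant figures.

If T ~ Lognormal(μ,σ) then ln T ~ Normal(μ,σ), so the p-quantile of ln T is μ + z_p·σ.
ln(136) = 4.913 and ln(442) = 6.091; z_{0.5} = 0, z_{0.84} = 0.9945.
σ = (6.091 − 4.913)/(0.9945 − (0)) = 1.185.
μ = 4.913 − (0)·1.185 = 4.913.
E[T] = exp(μ + σ²/2) = exp(4.913 + 0.7024) = 275 thousand €.

E[T] ≈ 275 thousand €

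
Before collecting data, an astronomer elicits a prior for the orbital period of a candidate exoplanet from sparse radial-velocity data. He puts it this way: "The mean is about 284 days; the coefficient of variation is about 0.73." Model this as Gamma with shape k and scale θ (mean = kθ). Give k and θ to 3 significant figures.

For Gamma(k, scale θ): mean = kθ, variance = kθ², so CV = 1/√k.
CV = 0.73, hence k = 1/CV² = 1.88.
Then θ = mean/k = 284/1.88 = 151.

k ≈ 1.88, θ ≈ 151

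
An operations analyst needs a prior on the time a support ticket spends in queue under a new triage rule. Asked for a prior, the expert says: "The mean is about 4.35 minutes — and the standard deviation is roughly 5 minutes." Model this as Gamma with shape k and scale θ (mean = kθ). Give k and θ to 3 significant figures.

For Gamma(k, scale θ): mean = kθ, variance = kθ², so CV = 1/√k.
CV = SD/mean = 5/4.35 = 1.149, hence k = 1/CV² = 0.757.
Then θ = mean/k = 4.35/0.757 = 5.75.

k ≈ 0.757, θ ≈ 5.75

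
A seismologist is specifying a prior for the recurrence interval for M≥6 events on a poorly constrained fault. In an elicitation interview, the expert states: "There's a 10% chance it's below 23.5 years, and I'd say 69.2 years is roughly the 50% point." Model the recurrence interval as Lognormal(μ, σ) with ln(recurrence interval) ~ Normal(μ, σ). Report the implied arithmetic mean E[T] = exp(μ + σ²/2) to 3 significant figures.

If T ~ Lognormal(μ,σ) then ln T ~ Normal(μ,σ), so the p-quantile of ln T is μ + z_p·σ.
ln(23.5) = 3.157 and ln(69.2) = 4.237; z_{0.1} = -1.282, z_{0.5} = 0.
σ = (4.237 − 3.157)/(0 − (-1.282)) = 0.843.
μ = 3.157 − (-1.282)·0.843 = 4.237.
E[T] = exp(μ + σ²/2) = exp(4.237 + 0.3551) = 98.7 years.

E[T] ≈ 98.7 years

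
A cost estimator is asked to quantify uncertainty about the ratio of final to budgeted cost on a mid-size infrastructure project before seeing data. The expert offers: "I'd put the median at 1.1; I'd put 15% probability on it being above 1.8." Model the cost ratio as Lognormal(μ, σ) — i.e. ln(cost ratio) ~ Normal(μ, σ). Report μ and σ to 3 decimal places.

If T ~ Lognormal(μ,σ) then ln T ~ Normal(μ,σ), so the p-quantile of ln T is μ + z_p·σ.
ln(1.1) = 0.09531 and ln(1.8) = 0.5878; z_{0.5} = 0, z_{0.85} = 1.036.
σ = (0.5878 − 0.09531)/(1.036 − (0)) = 0.475.
μ = 0.09531 − (0)·0.475 = 0.095.

μ ≈ 0.095, σ ≈ 0.475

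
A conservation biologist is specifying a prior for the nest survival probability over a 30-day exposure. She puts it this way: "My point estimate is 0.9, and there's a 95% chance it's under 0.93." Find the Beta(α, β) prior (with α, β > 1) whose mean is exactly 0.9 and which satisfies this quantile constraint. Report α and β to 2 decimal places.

With mean 0.9 fixed, write α = 0.9s, β = 0.1s where s = α+β.
Need P(θ < 0.93) = 0.95 under Beta(0.9s, 0.1s). Normal approximation: (q−m)/√(m(1−m)/s) ≈ z_{0.95} = 1.64, so s ≈ 0.9·0.1·(1.64)²/(0.93−0.9)² = 270.6.
At s = 270.6: P(θ<0.93) ≈ 0.961. Adjusting to match 0.95 gives s ≈ 236.34.
So α = 0.9·236.34 ≈ 212.71, β = 0.1·236.34 ≈ 23.63.

α ≈ 212.71, β ≈ 23.63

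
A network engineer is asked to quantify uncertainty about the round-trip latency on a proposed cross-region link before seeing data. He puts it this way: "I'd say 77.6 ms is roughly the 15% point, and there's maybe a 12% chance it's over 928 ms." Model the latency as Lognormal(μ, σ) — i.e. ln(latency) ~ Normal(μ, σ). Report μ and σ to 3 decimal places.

μ ≈ 5.515, σ ≈ 1.122

If T ~ Lognormal(μ,σ) then ln T ~ Normal(μ,σ), so the p-quantile of ln T is μ + z_p·σ.
ln(77.6) = 4.352 and ln(928) = 6.833; z_{0.15} = -1.036, z_{0.88} = 1.175.
σ = (6.833 − 4.352)/(1.175 − (-1.036)) = 1.122.
μ = 4.352 − (-1.036)·1.122 = 5.515.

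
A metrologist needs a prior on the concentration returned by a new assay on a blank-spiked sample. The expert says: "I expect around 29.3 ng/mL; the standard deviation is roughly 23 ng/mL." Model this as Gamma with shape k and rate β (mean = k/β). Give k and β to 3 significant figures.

k ≈ 1.62, β ≈ 0.0554

For Gamma(k, rate β): mean = k/β, variance = k/β², so CV = 1/√k.
CV = SD/mean = 23/29.3 = 0.785, hence k = 1/CV² = 1.62.
Then β = k/mean = 1.62/29.3 = 0.0554.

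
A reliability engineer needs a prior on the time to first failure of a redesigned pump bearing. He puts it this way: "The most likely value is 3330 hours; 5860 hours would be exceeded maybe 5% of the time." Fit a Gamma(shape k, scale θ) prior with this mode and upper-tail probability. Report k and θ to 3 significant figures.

k ≈ 9.73, θ ≈ 381

Gamma(k,θ) with k>1 has mode (k−1)θ, so θ = 3330/(k−1).
Need P(X < 5860) = 0.95 with θ tied to k this way. Start at k = 2, θ = 3330: P(X<5860) ≈ 0.525.
Too low — raise k to concentrate. Iterating converges to k ≈ 9.73.
Then θ = 3330/(9.73−1) ≈ 381.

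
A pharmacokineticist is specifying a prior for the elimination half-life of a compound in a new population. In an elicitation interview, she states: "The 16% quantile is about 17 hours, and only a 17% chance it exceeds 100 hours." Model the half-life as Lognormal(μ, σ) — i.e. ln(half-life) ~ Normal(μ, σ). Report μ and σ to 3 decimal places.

μ ≈ 3.738, σ ≈ 0.909

If T ~ Lognormal(μ,σ) then ln T ~ Normal(μ,σ), so the p-quantile of ln T is μ + z_p·σ.
ln(17) = 2.833 and ln(100) = 4.605; z_{0.16} = -0.9945, z_{0.83} = 0.9542.
σ = (4.605 − 2.833)/(0.9542 − (-0.9945)) = 0.909.
μ = 2.833 − (-0.9945)·0.909 = 3.738.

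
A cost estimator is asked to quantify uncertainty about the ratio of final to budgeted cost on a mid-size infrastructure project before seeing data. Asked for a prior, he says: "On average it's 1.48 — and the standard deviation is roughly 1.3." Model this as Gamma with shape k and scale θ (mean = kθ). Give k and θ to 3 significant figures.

k ≈ 1.3, θ ≈ 1.14

For Gamma(k, scale θ): mean = kθ, variance = kθ², so CV = 1/√k.
CV = SD/mean = 1.3/1.48 = 0.8784, hence k = 1/CV² = 1.3.
Then θ = mean/k = 1.48/1.3 = 1.14.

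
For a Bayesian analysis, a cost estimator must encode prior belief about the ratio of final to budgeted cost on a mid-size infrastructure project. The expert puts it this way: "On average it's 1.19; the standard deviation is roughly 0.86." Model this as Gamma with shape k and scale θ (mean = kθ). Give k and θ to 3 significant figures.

For Gamma(k, scale θ): mean = kθ, variance = kθ², so CV = 1/√k.
CV = SD/mean = 0.86/1.19 = 0.7227, hence k = 1/CV² = 1.91.
Then θ = mean/k = 1.19/1.91 = 0.622.

k ≈ 1.91, θ ≈ 0.622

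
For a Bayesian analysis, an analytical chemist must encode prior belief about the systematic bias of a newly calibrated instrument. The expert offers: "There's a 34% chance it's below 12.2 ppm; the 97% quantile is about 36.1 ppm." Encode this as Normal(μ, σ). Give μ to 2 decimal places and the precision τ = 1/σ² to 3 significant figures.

μ = 16.50, τ = 0.00921

The p-quantile of Normal(μ,σ) is μ + z_p·σ, with z_{0.34} = -0.4125 and z_{0.97} = 1.881.
Eliminate σ: μ = (z₂·x₁ − z₁·x₂)/(z₂ − z₁) = (1.881·12.2 − (-0.4125)·36.1)/2.293 = 16.50.
Then σ = (x₂ − x₁)/(z₂ − z₁) = (36.1 − 12.2)/2.293 = 10.42.
Precision τ = 1/σ² = 1/10.42² = 0.00921.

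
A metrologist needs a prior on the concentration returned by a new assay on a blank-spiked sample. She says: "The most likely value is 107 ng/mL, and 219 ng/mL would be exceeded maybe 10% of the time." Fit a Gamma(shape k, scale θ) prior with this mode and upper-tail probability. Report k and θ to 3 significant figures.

Gamma(k,θ) with k>1 has mode (k−1)θ, so θ = 107/(k−1).
Need P(X < 219) = 0.9 with θ tied to k this way. Start at k = 2, θ = 107: P(X<219) ≈ 0.606.
Too low — raise k to concentrate. Iterating converges to k ≈ 4.74.
Then θ = 107/(4.74−1) ≈ 28.6.

k ≈ 4.74, θ ≈ 28.6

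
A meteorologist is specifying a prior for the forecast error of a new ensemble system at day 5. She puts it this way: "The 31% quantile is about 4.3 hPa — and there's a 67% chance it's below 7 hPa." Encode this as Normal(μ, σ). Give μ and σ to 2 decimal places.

μ = 5.73, σ = 2.89

For Normal(μ,σ), the p-quantile is μ + z_p·σ. Here z_{0.31} = -0.4959, z_{0.67} = 0.4399.
So 4.3 = μ − 0.4959σ and 7 = μ + 0.4399σ.
Subtracting: σ = (7 − 4.3)/(0.4399 − (-0.4959)) = 2.89.
Then μ = 4.3 − (-0.4959)·2.89 = 5.73.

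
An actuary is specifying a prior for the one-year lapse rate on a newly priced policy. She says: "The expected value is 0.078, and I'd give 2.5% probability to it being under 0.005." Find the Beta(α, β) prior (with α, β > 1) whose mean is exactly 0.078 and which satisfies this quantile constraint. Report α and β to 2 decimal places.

With mean 0.078 fixed, write α = 0.078s, β = 0.922s where s = α+β.
Need P(θ < 0.005) = 0.025 under Beta(0.078s, 0.922s). Normal approximation: (q−m)/√(m(1−m)/s) ≈ z_{0.025} = -1.96, so s ≈ 0.078·0.922·(-1.96)²/(0.005−0.078)² = 51.8.
At s = 51.8: P(θ<0.005) ≈ 0.000. Adjusting to match 0.025 gives s ≈ 17.68.
So α = 0.078·17.68 ≈ 1.38, β = 0.922·17.68 ≈ 16.30.

α ≈ 1.38, β ≈ 16.30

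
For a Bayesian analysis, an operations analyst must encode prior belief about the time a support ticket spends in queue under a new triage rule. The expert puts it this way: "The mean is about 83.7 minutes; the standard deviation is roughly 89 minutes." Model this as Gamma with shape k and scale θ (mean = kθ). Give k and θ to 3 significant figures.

k ≈ 0.884, θ ≈ 94.6

For Gamma(k, scale θ): mean = kθ, variance = kθ², so CV = 1/√k.
CV = SD/mean = 89/83.7 = 1.063, hence k = 1/CV² = 0.884.
Then θ = mean/k = 83.7/0.884 = 94.6.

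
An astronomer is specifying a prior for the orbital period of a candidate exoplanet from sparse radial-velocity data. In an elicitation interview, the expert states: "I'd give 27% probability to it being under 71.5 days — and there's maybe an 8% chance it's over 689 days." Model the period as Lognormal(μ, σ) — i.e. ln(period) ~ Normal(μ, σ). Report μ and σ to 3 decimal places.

If T ~ Lognormal(μ,σ) then ln T ~ Normal(μ,σ), so the p-quantile of ln T is μ + z_p·σ.
ln(71.5) = 4.27 and ln(689) = 6.535; z_{0.27} = -0.6128, z_{0.92} = 1.405.
σ = (6.535 − 4.27)/(1.405 − (-0.6128)) = 1.123.
μ = 4.27 − (-0.6128)·1.123 = 4.958.

μ ≈ 4.958, σ ≈ 1.123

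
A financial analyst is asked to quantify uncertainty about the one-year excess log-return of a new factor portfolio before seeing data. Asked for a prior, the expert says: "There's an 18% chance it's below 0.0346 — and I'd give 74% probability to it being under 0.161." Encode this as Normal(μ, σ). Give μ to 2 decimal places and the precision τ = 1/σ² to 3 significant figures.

For Normal(μ,σ), the p-quantile is μ + z_p·σ. Here z_{0.18} = -0.9154, z_{0.74} = 0.6433.
So 0.0346 = μ − 0.9154σ and 0.161 = μ + 0.6433σ.
Subtracting: σ = (0.161 − 0.0346)/(0.6433 − (-0.9154)) = 0.08.
Then μ = 0.0346 − (-0.9154)·0.08 = 0.11.
Precision τ = 1/σ² = 1/0.08109² = 152.

μ = 0.11, τ = 152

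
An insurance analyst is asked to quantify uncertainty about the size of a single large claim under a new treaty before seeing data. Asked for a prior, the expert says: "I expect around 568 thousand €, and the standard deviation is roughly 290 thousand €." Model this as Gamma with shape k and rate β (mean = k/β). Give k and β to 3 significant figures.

For Gamma(k, rate β): mean = k/β, variance = k/β², so CV = 1/√k.
CV = SD/mean = 290/568 = 0.5106, hence k = 1/CV² = 3.84.
Then β = k/mean = 3.84/568 = 0.00675.

k ≈ 3.84, β ≈ 0.00675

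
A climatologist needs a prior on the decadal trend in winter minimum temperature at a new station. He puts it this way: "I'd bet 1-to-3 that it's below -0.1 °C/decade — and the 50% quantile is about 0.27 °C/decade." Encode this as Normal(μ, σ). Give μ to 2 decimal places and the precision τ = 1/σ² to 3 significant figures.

μ = 0.27, τ = 3.32

The p-quantile of Normal(μ,σ) is μ + z_p·σ, with z_{0.25} = -0.6745 and z_{0.5} = 0.
Eliminate σ: μ = (z₂·x₁ − z₁·x₂)/(z₂ − z₁) = (0·-0.1 − (-0.6745)·0.27)/0.6745 = 0.27.
Then σ = (x₂ − x₁)/(z₂ − z₁) = (0.27 − -0.1)/0.6745 = 0.55.
Precision τ = 1/σ² = 1/0.5486² = 3.32.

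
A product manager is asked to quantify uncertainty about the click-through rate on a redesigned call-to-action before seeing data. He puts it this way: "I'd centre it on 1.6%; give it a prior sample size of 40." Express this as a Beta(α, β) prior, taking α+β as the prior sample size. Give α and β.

α = 0.64, β = 39.36

Under the effective-sample-size interpretation, Beta(α, β) has prior mean α/(α+β) and prior sample size α+β.
So α+β = 40 and α/(α+β) = 0.016, giving α = 0.016·40 = 0.64 and β = 40 − 0.64 = 39.36.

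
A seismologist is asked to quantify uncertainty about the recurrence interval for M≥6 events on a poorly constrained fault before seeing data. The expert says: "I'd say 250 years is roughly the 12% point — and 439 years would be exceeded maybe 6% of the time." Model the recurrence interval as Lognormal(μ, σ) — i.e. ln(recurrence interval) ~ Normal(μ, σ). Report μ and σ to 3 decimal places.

If T ~ Lognormal(μ,σ) then ln T ~ Normal(μ,σ), so the p-quantile of ln T is μ + z_p·σ.
ln(250) = 5.521 and ln(439) = 6.084; z_{0.12} = -1.175, z_{0.94} = 1.555.
σ = (6.084 − 5.521)/(1.555 − (-1.175)) = 0.206.
μ = 5.521 − (-1.175)·0.206 = 5.764.

μ ≈ 5.764, σ ≈ 0.206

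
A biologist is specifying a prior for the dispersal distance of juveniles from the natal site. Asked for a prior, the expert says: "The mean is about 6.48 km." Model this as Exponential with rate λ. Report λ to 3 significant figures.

Exponential mean = 1/λ, so λ = 1/6.48 = 0.154.

λ ≈ 0.154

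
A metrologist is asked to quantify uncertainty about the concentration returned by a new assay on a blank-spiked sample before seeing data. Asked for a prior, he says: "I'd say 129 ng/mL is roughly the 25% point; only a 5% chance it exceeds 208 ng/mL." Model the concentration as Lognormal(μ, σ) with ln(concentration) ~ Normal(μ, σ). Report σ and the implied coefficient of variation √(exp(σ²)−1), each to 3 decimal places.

If T ~ Lognormal(μ,σ) then ln T ~ Normal(μ,σ), so the p-quantile of ln T is μ + z_p·σ.
ln(129) = 4.86 and ln(208) = 5.338; z_{0.25} = -0.6745, z_{0.95} = 1.645.
σ = (5.338 − 4.86)/(1.645 − (-0.6745)) = 0.206.
μ = 4.86 − (-0.6745)·0.206 = 4.999.
CV = √(exp(σ²)−1) = √(exp(0.0424)−1) = 0.208.

σ ≈ 0.206, CV ≈ 0.208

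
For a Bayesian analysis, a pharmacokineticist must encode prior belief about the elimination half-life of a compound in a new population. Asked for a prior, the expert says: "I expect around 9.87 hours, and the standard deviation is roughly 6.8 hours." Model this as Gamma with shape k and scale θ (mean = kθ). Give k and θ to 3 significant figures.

For Gamma(k, scale θ): mean = kθ, variance = kθ², so CV = 1/√k.
CV = SD/mean = 6.8/9.87 = 0.689, hence k = 1/CV² = 2.11.
Then θ = mean/k = 9.87/2.11 = 4.68.

k ≈ 2.11, θ ≈ 4.68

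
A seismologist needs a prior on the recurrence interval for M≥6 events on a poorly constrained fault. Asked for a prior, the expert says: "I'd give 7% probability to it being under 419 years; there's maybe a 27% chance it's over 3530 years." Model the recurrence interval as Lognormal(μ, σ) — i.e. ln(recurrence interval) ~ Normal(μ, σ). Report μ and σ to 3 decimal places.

If T ~ Lognormal(μ,σ) then ln T ~ Normal(μ,σ), so the p-quantile of ln T is μ + z_p·σ.
ln(419) = 6.038 and ln(3530) = 8.169; z_{0.07} = -1.476, z_{0.73} = 0.6128.
σ = (8.169 − 6.038)/(0.6128 − (-1.476)) = 1.020.
μ = 6.038 − (-1.476)·1.020 = 7.544.

μ ≈ 7.544, σ ≈ 1.020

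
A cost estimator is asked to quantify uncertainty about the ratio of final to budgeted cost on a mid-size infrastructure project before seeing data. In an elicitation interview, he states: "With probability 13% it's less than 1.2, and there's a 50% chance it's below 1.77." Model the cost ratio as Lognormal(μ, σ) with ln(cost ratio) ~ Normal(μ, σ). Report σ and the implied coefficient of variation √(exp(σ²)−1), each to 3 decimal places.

If T ~ Lognormal(μ,σ) then ln T ~ Normal(μ,σ), so the p-quantile of ln T is μ + z_p·σ.
ln(1.2) = 0.1823 and ln(1.77) = 0.571; z_{0.13} = -1.126, z_{0.5} = 0.
σ = (0.571 − 0.1823)/(0 − (-1.126)) = 0.345.
μ = 0.1823 − (-1.126)·0.345 = 0.571.
CV = √(exp(σ²)−1) = √(exp(0.1191)−1) = 0.356.

σ ≈ 0.345, CV ≈ 0.356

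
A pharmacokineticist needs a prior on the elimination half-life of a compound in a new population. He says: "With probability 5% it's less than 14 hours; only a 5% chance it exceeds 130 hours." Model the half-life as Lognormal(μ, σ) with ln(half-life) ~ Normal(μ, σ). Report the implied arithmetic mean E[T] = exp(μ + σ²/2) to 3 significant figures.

If T ~ Lognormal(μ,σ) then ln T ~ Normal(μ,σ), so the p-quantile of ln T is μ + z_p·σ.
ln(14) = 2.639 and ln(130) = 4.868; z_{0.05} = -1.645, z_{0.95} = 1.645.
σ = (4.868 − 2.639)/(1.645 − (-1.645)) = 0.677.
μ = 2.639 − (-1.645)·0.677 = 3.753.
E[T] = exp(μ + σ²/2) = exp(3.753 + 0.2294) = 53.7 hours.

E[T] ≈ 53.7 hours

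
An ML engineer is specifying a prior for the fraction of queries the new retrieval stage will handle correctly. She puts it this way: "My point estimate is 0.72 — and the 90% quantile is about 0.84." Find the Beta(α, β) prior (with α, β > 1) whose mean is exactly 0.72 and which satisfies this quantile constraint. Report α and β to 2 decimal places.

With mean 0.72 fixed, write α = 0.72s, β = 0.28s where s = α+β.
Need P(θ < 0.84) = 0.9 under Beta(0.72s, 0.28s). Normal approximation: (q−m)/√(m(1−m)/s) ≈ z_{0.9} = 1.28, so s ≈ 0.72·0.28·(1.28)²/(0.84−0.72)² = 23.0.
At s = 23.0: P(θ<0.84) ≈ 0.914. Adjusting to match 0.9 gives s ≈ 20.59.
So α = 0.72·20.59 ≈ 14.82, β = 0.28·20.59 ≈ 5.76.

α ≈ 14.82, β ≈ 5.76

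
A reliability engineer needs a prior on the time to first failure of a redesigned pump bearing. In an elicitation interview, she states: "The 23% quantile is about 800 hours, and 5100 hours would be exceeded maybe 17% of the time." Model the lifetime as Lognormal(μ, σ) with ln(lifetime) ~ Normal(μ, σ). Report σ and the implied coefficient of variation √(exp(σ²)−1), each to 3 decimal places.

If T ~ Lognormal(μ,σ) then ln T ~ Normal(μ,σ), so the p-quantile of ln T is μ + z_p·σ.
ln(800) = 6.685 and ln(5100) = 8.537; z_{0.23} = -0.7388, z_{0.83} = 0.9542.
σ = (8.537 − 6.685)/(0.9542 − (-0.7388)) = 1.094.
μ = 6.685 − (-0.7388)·1.094 = 7.493.
CV = √(exp(σ²)−1) = √(exp(1.1971)−1) = 1.520.

σ ≈ 1.094, CV ≈ 1.520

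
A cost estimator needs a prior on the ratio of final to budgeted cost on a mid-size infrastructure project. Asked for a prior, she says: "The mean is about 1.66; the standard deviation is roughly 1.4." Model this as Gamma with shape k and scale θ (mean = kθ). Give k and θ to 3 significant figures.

For Gamma(k, scale θ): mean = kθ, variance = kθ², so CV = 1/√k.
CV = SD/mean = 1.4/1.66 = 0.8434, hence k = 1/CV² = 1.41.
Then θ = mean/k = 1.66/1.41 = 1.18.

k ≈ 1.41, θ ≈ 1.18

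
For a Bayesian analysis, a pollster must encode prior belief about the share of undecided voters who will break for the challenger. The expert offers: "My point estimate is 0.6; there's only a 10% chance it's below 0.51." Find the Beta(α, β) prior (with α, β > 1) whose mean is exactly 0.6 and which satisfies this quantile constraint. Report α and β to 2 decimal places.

α ≈ 29.56, β ≈ 19.71

With mean 0.6 fixed, write α = 0.6s, β = 0.4s where s = α+β.
Need P(θ < 0.51) = 0.1 under Beta(0.6s, 0.4s). Normal approximation: (q−m)/√(m(1−m)/s) ≈ z_{0.1} = -1.28, so s ≈ 0.6·0.4·(-1.28)²/(0.51−0.6)² = 48.7.
At s = 48.7: P(θ<0.51) ≈ 0.101. Adjusting to match 0.1 gives s ≈ 49.27.
So α = 0.6·49.27 ≈ 29.56, β = 0.4·49.27 ≈ 19.71.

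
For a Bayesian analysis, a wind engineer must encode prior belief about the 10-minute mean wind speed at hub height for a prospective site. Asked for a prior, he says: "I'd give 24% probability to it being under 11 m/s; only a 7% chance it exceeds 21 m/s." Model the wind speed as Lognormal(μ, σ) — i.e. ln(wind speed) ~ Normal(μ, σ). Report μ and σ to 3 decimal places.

μ ≈ 2.607, σ ≈ 0.296

If T ~ Lognormal(μ,σ) then ln T ~ Normal(μ,σ), so the p-quantile of ln T is μ + z_p·σ.
ln(11) = 2.398 and ln(21) = 3.045; z_{0.24} = -0.7063, z_{0.93} = 1.476.
σ = (3.045 − 2.398)/(1.476 − (-0.7063)) = 0.296.
μ = 2.398 − (-0.7063)·0.296 = 2.607.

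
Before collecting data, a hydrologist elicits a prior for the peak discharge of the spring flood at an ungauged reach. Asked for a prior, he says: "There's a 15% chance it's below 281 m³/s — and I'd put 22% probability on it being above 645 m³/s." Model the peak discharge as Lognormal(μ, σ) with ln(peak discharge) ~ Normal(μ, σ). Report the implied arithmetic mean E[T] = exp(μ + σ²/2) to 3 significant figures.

E[T] ≈ 503 m³/s

If T ~ Lognormal(μ,σ) then ln T ~ Normal(μ,σ), so the p-quantile of ln T is μ + z_p·σ.
ln(281) = 5.638 and ln(645) = 6.469; z_{0.15} = -1.036, z_{0.78} = 0.7722.
σ = (6.469 − 5.638)/(0.7722 − (-1.036)) = 0.459.
μ = 5.638 − (-1.036)·0.459 = 6.114.
E[T] = exp(μ + σ²/2) = exp(6.114 + 0.1055) = 503 m³/s.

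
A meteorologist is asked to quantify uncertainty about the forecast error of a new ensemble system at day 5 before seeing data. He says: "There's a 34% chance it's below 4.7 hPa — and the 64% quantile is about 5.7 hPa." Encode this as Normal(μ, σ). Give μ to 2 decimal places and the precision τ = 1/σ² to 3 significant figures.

μ = 5.24, τ = 0.594

The p-quantile of Normal(μ,σ) is μ + z_p·σ, with z_{0.34} = -0.4125 and z_{0.64} = 0.3585.
Eliminate σ: μ = (z₂·x₁ − z₁·x₂)/(z₂ − z₁) = (0.3585·4.7 − (-0.4125)·5.7)/0.7709 = 5.24.
Then σ = (x₂ − x₁)/(z₂ − z₁) = (5.7 − 4.7)/0.7709 = 1.30.
Precision τ = 1/σ² = 1/1.297² = 0.594.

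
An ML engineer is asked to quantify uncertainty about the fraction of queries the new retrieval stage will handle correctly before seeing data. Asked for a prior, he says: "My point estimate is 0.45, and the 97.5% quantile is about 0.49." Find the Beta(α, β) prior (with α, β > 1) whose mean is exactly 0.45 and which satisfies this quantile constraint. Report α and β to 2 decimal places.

With mean 0.45 fixed, write α = 0.45s, β = 0.55s where s = α+β.
Need P(θ < 0.49) = 0.975 under Beta(0.45s, 0.55s). Normal approximation: (q−m)/√(m(1−m)/s) ≈ z_{0.975} = 1.96, so s ≈ 0.45·0.55·(1.96)²/(0.49−0.45)² = 594.2.
At s = 594.2: P(θ<0.49) ≈ 0.975. Adjusting to match 0.975 gives s ≈ 597.53.
So α = 0.45·597.53 ≈ 268.89, β = 0.55·597.53 ≈ 328.64.

α ≈ 268.89, β ≈ 328.64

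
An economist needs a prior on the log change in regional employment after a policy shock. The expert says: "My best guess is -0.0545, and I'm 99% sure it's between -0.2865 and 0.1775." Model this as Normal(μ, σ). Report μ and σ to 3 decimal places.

A symmetric 99% interval runs μ ± z·σ with z = 2.576.
Half-width = 0.232, so σ = 0.232/2.576 = 0.090.
μ is the stated best guess, -0.054.

μ = -0.054, σ = 0.090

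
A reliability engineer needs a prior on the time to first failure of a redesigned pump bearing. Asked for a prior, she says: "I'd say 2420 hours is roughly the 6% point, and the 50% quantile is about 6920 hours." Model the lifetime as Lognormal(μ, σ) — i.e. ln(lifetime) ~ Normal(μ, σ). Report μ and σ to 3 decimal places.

μ ≈ 8.842, σ ≈ 0.676

If T ~ Lognormal(μ,σ) then ln T ~ Normal(μ,σ), so the p-quantile of ln T is μ + z_p·σ.
ln(2420) = 7.792 and ln(6920) = 8.842; z_{0.06} = -1.555, z_{0.5} = 0.
σ = (8.842 − 7.792)/(0 − (-1.555)) = 0.676.
μ = 7.792 − (-1.555)·0.676 = 8.842.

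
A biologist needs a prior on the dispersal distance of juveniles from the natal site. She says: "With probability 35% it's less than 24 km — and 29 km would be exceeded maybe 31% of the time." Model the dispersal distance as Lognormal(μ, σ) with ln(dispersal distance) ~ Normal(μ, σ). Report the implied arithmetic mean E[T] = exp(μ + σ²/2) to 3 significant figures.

E[T] ≈ 26.7 km

If T ~ Lognormal(μ,σ) then ln T ~ Normal(μ,σ), so the p-quantile of ln T is μ + z_p·σ.
ln(24) = 3.178 and ln(29) = 3.367; z_{0.35} = -0.3853, z_{0.69} = 0.4959.
σ = (3.367 − 3.178)/(0.4959 − (-0.3853)) = 0.215.
μ = 3.178 − (-0.3853)·0.215 = 3.261.
E[T] = exp(μ + σ²/2) = exp(3.261 + 0.0231) = 26.7 km.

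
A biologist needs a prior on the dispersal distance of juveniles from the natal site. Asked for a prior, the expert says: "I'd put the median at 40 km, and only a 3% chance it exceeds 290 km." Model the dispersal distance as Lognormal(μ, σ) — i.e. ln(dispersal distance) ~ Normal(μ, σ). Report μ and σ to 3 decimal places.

If T ~ Lognormal(μ,σ) then ln T ~ Normal(μ,σ), so the p-quantile of ln T is μ + z_p·σ.
ln(40) = 3.689 and ln(290) = 5.67; z_{0.5} = 0, z_{0.97} = 1.881.
σ = (5.67 − 3.689)/(1.881 − (0)) = 1.053.
μ = 3.689 − (0)·1.053 = 3.689.

μ ≈ 3.689, σ ≈ 1.053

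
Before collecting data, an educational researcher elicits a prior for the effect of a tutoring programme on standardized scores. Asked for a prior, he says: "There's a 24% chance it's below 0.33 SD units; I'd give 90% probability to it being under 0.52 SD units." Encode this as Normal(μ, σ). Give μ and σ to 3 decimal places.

μ = 0.398, σ = 0.096

The p-quantile of Normal(μ,σ) is μ + z_p·σ, with z_{0.24} = -0.7063 and z_{0.9} = 1.282.
Eliminate σ: μ = (z₂·x₁ − z₁·x₂)/(z₂ − z₁) = (1.282·0.33 − (-0.7063)·0.52)/1.988 = 0.398.
Then σ = (x₂ − x₁)/(z₂ − z₁) = (0.52 − 0.33)/1.988 = 0.096.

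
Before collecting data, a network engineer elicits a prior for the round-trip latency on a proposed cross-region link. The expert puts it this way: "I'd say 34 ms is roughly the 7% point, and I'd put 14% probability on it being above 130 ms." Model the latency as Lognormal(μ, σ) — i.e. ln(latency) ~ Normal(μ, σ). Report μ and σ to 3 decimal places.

If T ~ Lognormal(μ,σ) then ln T ~ Normal(μ,σ), so the p-quantile of ln T is μ + z_p·σ.
ln(34) = 3.526 and ln(130) = 4.868; z_{0.07} = -1.476, z_{0.86} = 1.08.
σ = (4.868 − 3.526)/(1.08 − (-1.476)) = 0.525.
μ = 3.526 − (-1.476)·0.525 = 4.301.

μ ≈ 4.301, σ ≈ 0.525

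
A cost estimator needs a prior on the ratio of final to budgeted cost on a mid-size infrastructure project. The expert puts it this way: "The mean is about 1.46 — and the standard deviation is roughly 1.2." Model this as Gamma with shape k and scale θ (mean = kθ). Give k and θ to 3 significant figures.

k ≈ 1.48, θ ≈ 0.986

For Gamma(k, scale θ): mean = kθ, variance = kθ², so CV = 1/√k.
CV = SD/mean = 1.2/1.46 = 0.8219, hence k = 1/CV² = 1.48.
Then θ = mean/k = 1.46/1.48 = 0.986.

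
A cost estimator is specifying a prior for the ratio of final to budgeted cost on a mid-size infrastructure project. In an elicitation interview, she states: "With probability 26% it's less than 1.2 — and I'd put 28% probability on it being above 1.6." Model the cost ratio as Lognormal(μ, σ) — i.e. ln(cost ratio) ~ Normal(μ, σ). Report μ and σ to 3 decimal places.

μ ≈ 0.333, σ ≈ 0.235

If T ~ Lognormal(μ,σ) then ln T ~ Normal(μ,σ), so the p-quantile of ln T is μ + z_p·σ.
ln(1.2) = 0.1823 and ln(1.6) = 0.47; z_{0.26} = -0.6433, z_{0.72} = 0.5828.
σ = (0.47 − 0.1823)/(0.5828 − (-0.6433)) = 0.235.
μ = 0.1823 − (-0.6433)·0.235 = 0.333.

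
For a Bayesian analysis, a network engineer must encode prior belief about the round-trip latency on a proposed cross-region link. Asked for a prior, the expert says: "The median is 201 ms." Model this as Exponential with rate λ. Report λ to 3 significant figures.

Exponential median = ln 2 / λ, so λ = ln 2 / 201.0 = 0.00345.

λ ≈ 0.00345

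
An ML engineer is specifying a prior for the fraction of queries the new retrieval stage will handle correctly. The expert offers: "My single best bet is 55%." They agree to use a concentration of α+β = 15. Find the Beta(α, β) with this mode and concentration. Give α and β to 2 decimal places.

α = 8.15, β = 6.85

For α,β > 1 the Beta mode is (α−1)/(α+β−2). With α+β = 15, the mode is (α−1)/13.
Set (α−1)/13 = 0.55 → α = 1 + 0.55·13 = 8.15.
β = 15 − α = 6.85.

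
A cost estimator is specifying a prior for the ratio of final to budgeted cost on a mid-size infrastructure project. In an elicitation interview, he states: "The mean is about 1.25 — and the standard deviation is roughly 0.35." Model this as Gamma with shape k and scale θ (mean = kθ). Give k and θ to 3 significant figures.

For Gamma(k, scale θ): mean = kθ, variance = kθ², so CV = 1/√k.
CV = SD/mean = 0.35/1.25 = 0.28, hence k = 1/CV² = 12.8.
Then θ = mean/k = 1.25/12.8 = 0.098.

k ≈ 12.8, θ ≈ 0.098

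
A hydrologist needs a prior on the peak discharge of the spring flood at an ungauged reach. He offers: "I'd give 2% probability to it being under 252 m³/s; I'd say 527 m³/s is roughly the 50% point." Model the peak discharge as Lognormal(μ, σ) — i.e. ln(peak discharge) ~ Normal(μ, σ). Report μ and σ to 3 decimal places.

If T ~ Lognormal(μ,σ) then ln T ~ Normal(μ,σ), so the p-quantile of ln T is μ + z_p·σ.
ln(252) = 5.529 and ln(527) = 6.267; z_{0.02} = -2.054, z_{0.5} = 0.
σ = (6.267 − 5.529)/(0 − (-2.054)) = 0.359.
μ = 5.529 − (-2.054)·0.359 = 6.267.

μ ≈ 6.267, σ ≈ 0.359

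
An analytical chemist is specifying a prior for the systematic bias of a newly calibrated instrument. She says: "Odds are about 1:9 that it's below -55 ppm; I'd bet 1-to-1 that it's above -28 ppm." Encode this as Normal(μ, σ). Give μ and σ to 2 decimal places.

μ = -28.00, σ = 21.07

For Normal(μ,σ), the p-quantile is μ + z_p·σ. Here z_{0.1} = -1.282, z_{0.5} = 0.
So -55 = μ − 1.282σ and -28 = μ + 0σ.
Subtracting: σ = (-28 − -55)/(0 − (-1.282)) = 21.07.
Then μ = -55 − (-1.282)·21.07 = -28.00.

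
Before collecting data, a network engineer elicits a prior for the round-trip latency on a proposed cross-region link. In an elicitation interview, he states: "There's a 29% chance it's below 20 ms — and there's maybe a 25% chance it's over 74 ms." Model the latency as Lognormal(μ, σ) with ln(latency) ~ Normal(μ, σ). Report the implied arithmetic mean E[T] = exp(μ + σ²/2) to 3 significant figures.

E[T] ≈ 63.6 ms

If T ~ Lognormal(μ,σ) then ln T ~ Normal(μ,σ), so the p-quantile of ln T is μ + z_p·σ.
ln(20) = 2.996 and ln(74) = 4.304; z_{0.29} = -0.5534, z_{0.75} = 0.6745.
σ = (4.304 − 2.996)/(0.6745 − (-0.5534)) = 1.066.
μ = 2.996 − (-0.5534)·1.066 = 3.585.
E[T] = exp(μ + σ²/2) = exp(3.585 + 0.5677) = 63.6 ms.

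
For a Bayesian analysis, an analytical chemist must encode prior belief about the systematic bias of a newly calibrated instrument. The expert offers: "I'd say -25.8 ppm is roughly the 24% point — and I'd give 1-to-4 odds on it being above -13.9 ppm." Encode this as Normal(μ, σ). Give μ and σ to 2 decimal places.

μ = -20.37, σ = 7.69

For Normal(μ,σ), the p-quantile is μ + z_p·σ. Here z_{0.24} = -0.7063, z_{0.8} = 0.8416.
So -25.8 = μ − 0.7063σ and -13.9 = μ + 0.8416σ.
Subtracting: σ = (-13.9 − -25.8)/(0.8416 − (-0.7063)) = 7.69.
Then μ = -25.8 − (-0.7063)·7.69 = -20.37.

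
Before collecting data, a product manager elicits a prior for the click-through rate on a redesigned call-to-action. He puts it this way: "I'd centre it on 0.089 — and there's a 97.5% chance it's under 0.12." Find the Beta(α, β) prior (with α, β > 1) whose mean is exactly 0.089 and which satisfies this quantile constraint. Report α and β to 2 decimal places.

With mean 0.089 fixed, write α = 0.089s, β = 0.911s where s = α+β.
Need P(θ < 0.12) = 0.975 under Beta(0.089s, 0.911s). Normal approximation: (q−m)/√(m(1−m)/s) ≈ z_{0.975} = 1.96, so s ≈ 0.089·0.911·(1.96)²/(0.12−0.089)² = 324.1.
At s = 324.1: P(θ<0.12) ≈ 0.967. Adjusting to match 0.975 gives s ≈ 370.05.
So α = 0.089·370.05 ≈ 32.93, β = 0.911·370.05 ≈ 337.12.

α ≈ 32.93, β ≈ 337.12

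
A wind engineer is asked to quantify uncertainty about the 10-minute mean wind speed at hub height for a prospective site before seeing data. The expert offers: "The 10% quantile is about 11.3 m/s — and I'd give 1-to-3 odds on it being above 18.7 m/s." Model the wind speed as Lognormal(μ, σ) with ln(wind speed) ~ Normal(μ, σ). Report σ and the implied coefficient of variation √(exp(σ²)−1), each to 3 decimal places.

σ ≈ 0.258, CV ≈ 0.262

If T ~ Lognormal(μ,σ) then ln T ~ Normal(μ,σ), so the p-quantile of ln T is μ + z_p·σ.
ln(11.3) = 2.425 and ln(18.7) = 2.929; z_{0.1} = -1.282, z_{0.75} = 0.6745.
σ = (2.929 − 2.425)/(0.6745 − (-1.282)) = 0.258.
μ = 2.425 − (-1.282)·0.258 = 2.755.
CV = √(exp(σ²)−1) = √(exp(0.0663)−1) = 0.262.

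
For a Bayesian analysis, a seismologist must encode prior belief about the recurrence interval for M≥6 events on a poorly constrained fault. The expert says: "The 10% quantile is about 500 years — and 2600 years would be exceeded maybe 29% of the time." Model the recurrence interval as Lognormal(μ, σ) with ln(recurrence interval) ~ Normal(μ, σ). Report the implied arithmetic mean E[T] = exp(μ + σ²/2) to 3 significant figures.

If T ~ Lognormal(μ,σ) then ln T ~ Normal(μ,σ), so the p-quantile of ln T is μ + z_p·σ.
ln(500) = 6.215 and ln(2600) = 7.863; z_{0.1} = -1.282, z_{0.71} = 0.5534.
σ = (7.863 − 6.215)/(0.5534 − (-1.282)) = 0.898.
μ = 6.215 − (-1.282)·0.898 = 7.366.
E[T] = exp(μ + σ²/2) = exp(7.366 + 0.4036) = 2370 years.

E[T] ≈ 2370 years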